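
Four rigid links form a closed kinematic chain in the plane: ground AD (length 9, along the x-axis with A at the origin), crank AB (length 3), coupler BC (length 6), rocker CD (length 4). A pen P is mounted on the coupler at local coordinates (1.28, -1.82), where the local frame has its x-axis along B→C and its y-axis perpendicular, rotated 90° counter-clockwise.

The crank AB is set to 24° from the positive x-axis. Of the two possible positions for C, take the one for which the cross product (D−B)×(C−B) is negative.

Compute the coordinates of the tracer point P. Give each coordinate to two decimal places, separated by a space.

A=(0,0), D=(9.00,0)
B = A + 3.00·(cos24°, sin24°) = (2.7406, 1.2202)
|BD| = 6.3772
circle(B,6.00) ∩ circle(D,4.00): a=4.7567, h=3.6570
  candidates: C₊=(8.1092,3.8995) cross=23.322; C₋=(6.7097,-3.2794) cross=-23.322
  mode - wants cross < 0 → take C=(6.7097,-3.2794) (cross=-23.322)
ex = (C−B)/|BC| = (0.6615,-0.7499); ey = (0.7499,0.6615)
P = B + 1.28·ex + -1.82·ey = (2.2225,-0.9437)

2.22 -0.94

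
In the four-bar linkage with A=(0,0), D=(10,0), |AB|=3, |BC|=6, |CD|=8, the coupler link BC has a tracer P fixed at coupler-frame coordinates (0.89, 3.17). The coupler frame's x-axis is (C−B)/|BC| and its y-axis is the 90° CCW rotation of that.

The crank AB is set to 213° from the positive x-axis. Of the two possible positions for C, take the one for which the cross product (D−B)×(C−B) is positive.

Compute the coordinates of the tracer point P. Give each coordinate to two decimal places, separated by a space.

-3.73 1.43

A=(0,0), D=(10.00,0)
B = A + 3.00·(cos213°, sin213°) = (-2.5160, -1.6339)
|BD| = 12.6222
circle(B,6.00) ∩ circle(D,8.00): a=5.2020, h=2.9899
  candidates: C₊=(2.2551,2.0042) cross=37.740; C₋=(3.0292,-3.9253) cross=-37.740
  mode + wants cross > 0 → take C=(2.2551,2.0042) (cross=37.740)
ex = (C−B)/|BC| = (0.7952,0.6064); ey = (-0.6064,0.7952)
P = B + 0.89·ex + 3.17·ey = (-3.7305,1.4265)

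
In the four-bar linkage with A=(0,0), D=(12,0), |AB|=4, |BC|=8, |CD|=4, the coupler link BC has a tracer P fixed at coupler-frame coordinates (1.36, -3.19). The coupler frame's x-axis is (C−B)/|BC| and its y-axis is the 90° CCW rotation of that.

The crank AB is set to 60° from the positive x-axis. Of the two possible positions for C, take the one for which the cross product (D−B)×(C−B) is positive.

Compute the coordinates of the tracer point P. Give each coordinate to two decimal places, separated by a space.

A=(0,0), D=(12.00,0)
B = A + 4.00·(cos60°, sin60°) = (2.0000, 3.4641)
|BD| = 10.5830
circle(B,8.00) ∩ circle(D,4.00): a=7.5593, h=2.6186
  candidates: C₊=(10.0000,3.4641) cross=27.713; C₋=(8.2857,-1.4846) cross=-27.713
  mode + wants cross > 0 → take C=(10.0000,3.4641) (cross=27.713)
ex = (C−B)/|BC| = (1.0000,0.0000); ey = (-0.0000,1.0000)
P = B + 1.36·ex + -3.19·ey = (3.3600,0.2741)

3.36 0.27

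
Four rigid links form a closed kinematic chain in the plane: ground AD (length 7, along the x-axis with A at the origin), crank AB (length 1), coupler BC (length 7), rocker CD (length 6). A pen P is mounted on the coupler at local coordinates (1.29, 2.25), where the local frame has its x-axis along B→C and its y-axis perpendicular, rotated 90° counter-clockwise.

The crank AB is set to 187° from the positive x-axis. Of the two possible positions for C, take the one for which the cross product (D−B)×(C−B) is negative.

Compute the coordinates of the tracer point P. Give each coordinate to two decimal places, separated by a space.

1.52 0.53

A=(0,0), D=(7.00,0)
B = A + 1.00·(cos187°, sin187°) = (-0.9925, -0.1219)
|BD| = 7.9935
circle(B,7.00) ∩ circle(D,6.00): a=4.8099, h=5.0858
  candidates: C₊=(3.7393,5.0366) cross=40.653; C₋=(3.8943,-5.1337) cross=-40.653
  mode - wants cross < 0 → take C=(3.8943,-5.1337) (cross=-40.653)
ex = (C−B)/|BC| = (0.6981,-0.7160); ey = (0.7160,0.6981)
P = B + 1.29·ex + 2.25·ey = (1.5190,0.5253)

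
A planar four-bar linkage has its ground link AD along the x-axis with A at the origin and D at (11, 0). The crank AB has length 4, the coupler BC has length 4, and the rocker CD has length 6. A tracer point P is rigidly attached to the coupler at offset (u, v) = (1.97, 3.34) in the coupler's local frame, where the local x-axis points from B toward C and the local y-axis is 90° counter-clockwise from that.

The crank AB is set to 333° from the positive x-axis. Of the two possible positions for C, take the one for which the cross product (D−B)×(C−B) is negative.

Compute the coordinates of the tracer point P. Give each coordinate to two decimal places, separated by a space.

A=(0,0), D=(11.00,0)
B = A + 4.00·(cos333°, sin333°) = (3.5640, -1.8160)
|BD| = 7.6545
circle(B,4.00) ∩ circle(D,6.00): a=2.5208, h=3.1057
  candidates: C₊=(5.2761,1.7991) cross=23.773; C₋=(6.7497,-4.2350) cross=-23.773
  mode - wants cross < 0 → take C=(6.7497,-4.2350) (cross=-23.773)
ex = (C−B)/|BC| = (0.7964,-0.6047); ey = (0.6047,0.7964)
P = B + 1.97·ex + 3.34·ey = (7.1528,-0.3473)

7.15 -0.35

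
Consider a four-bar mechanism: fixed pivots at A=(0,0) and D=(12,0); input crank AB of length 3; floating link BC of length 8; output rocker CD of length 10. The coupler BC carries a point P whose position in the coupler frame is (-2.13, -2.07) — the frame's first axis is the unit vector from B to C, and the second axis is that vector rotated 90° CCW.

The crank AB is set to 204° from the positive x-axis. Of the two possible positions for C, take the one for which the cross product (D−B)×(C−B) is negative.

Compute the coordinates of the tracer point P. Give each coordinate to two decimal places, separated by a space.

-5.67 -1.71

A=(0,0), D=(12.00,0)
B = A + 3.00·(cos204°, sin204°) = (-2.7406, -1.2202)
|BD| = 14.7911
circle(B,8.00) ∩ circle(D,10.00): a=6.1786, h=5.0819
  candidates: C₊=(2.9976,4.3540) cross=75.166; C₋=(3.8361,-5.7750) cross=-75.166
  mode - wants cross < 0 → take C=(3.8361,-5.7750) (cross=-75.166)
ex = (C−B)/|BC| = (0.8221,-0.5694); ey = (0.5694,0.8221)
P = B + -2.13·ex + -2.07·ey = (-5.6703,-1.7092)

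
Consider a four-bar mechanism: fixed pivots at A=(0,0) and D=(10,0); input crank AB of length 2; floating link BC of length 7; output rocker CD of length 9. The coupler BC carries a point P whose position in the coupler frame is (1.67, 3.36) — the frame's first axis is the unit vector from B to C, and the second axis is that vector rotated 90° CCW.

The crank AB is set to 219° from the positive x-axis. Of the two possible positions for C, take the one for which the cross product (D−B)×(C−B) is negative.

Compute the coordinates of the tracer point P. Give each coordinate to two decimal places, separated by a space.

A=(0,0), D=(10.00,0)
B = A + 2.00·(cos219°, sin219°) = (-1.5543, -1.2586)
|BD| = 11.6226
circle(B,7.00) ∩ circle(D,9.00): a=4.4347, h=5.4160
  candidates: C₊=(2.2678,4.6058) cross=62.949; C₋=(3.4408,-6.1626) cross=-62.949
  mode - wants cross < 0 → take C=(3.4408,-6.1626) (cross=-62.949)
ex = (C−B)/|BC| = (0.7136,-0.7006); ey = (0.7006,0.7136)
P = B + 1.67·ex + 3.36·ey = (1.9913,-0.0309)

1.99 -0.03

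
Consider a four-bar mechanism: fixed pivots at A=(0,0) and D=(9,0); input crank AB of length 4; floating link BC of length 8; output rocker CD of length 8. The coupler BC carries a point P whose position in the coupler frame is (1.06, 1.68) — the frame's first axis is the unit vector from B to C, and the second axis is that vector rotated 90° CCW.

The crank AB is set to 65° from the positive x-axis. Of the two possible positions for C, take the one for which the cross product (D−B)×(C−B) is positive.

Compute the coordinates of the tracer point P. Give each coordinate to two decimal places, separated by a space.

A=(0,0), D=(9.00,0)
B = A + 4.00·(cos65°, sin65°) = (1.6905, 3.6252)
|BD| = 8.1591
circle(B,8.00) ∩ circle(D,8.00): a=4.0796, h=6.8817
  candidates: C₊=(8.4029,7.9777) cross=56.148; C₋=(2.2876,-4.3525) cross=-56.148
  mode + wants cross > 0 → take C=(8.4029,7.9777) (cross=56.148)
ex = (C−B)/|BC| = (0.8390,0.5441); ey = (-0.5441,0.8390)
P = B + 1.06·ex + 1.68·ey = (1.6658,5.6115)

1.67 5.61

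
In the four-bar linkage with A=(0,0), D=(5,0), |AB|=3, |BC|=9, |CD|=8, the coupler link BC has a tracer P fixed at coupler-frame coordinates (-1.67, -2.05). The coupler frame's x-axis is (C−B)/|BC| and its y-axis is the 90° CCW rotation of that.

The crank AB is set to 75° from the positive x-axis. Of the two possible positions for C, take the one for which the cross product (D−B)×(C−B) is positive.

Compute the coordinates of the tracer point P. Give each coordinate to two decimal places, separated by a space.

0.25 0.31

A=(0,0), D=(5.00,0)
B = A + 3.00·(cos75°, sin75°) = (0.7765, 2.8978)
|BD| = 5.1221
circle(B,9.00) ∩ circle(D,8.00): a=4.2205, h=7.9490
  candidates: C₊=(8.7537,7.0647) cross=40.715; C₋=(-0.2405,-6.0446) cross=-40.715
  mode + wants cross > 0 → take C=(8.7537,7.0647) (cross=40.715)
ex = (C−B)/|BC| = (0.8864,0.4630); ey = (-0.4630,0.8864)
P = B + -1.67·ex + -2.05·ey = (0.2454,0.3075)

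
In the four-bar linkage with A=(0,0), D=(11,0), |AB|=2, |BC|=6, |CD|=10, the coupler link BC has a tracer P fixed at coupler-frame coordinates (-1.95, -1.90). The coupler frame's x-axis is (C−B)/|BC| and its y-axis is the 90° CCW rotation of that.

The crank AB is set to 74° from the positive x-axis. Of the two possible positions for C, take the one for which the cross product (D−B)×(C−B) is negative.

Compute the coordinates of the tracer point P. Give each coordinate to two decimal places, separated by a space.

-1.72 3.43

A=(0,0), D=(11.00,0)
B = A + 2.00·(cos74°, sin74°) = (0.5513, 1.9225)
|BD| = 10.6241
circle(B,6.00) ∩ circle(D,10.00): a=2.3000, h=5.5416
  candidates: C₊=(3.8162,6.9565) cross=58.875; C₋=(1.8105,-3.9438) cross=-58.875
  mode - wants cross < 0 → take C=(1.8105,-3.9438) (cross=-58.875)
ex = (C−B)/|BC| = (0.2099,-0.9777); ey = (0.9777,0.2099)
P = B + -1.95·ex + -1.90·ey = (-1.7157,3.4303)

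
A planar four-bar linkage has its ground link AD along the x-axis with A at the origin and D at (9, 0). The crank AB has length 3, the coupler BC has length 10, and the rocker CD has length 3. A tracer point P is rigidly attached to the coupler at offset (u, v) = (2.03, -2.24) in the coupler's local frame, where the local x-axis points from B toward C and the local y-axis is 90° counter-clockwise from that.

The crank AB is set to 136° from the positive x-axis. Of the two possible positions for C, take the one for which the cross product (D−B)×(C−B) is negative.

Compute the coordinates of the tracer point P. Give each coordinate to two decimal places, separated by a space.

-1.27 -0.80

A=(0,0), D=(9.00,0)
B = A + 3.00·(cos136°, sin136°) = (-2.1580, 2.0840)
|BD| = 11.3510
circle(B,10.00) ∩ circle(D,3.00): a=9.6840, h=2.4942
  candidates: C₊=(7.8192,2.7579) cross=28.312; C₋=(6.9034,-2.1458) cross=-28.312
  mode - wants cross < 0 → take C=(6.9034,-2.1458) (cross=-28.312)
ex = (C−B)/|BC| = (0.9061,-0.4230); ey = (0.4230,0.9061)
P = B + 2.03·ex + -2.24·ey = (-1.2660,-0.8044)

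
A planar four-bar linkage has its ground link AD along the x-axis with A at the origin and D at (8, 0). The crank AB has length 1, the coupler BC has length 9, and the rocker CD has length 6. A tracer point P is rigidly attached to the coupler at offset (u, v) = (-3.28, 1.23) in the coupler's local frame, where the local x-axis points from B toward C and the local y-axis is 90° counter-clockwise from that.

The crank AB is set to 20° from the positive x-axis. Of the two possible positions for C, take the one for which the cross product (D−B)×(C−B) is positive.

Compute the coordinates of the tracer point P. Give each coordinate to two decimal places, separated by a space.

A=(0,0), D=(8.00,0)
B = A + 1.00·(cos20°, sin20°) = (0.9397, 0.3420)
|BD| = 7.0686
circle(B,9.00) ∩ circle(D,6.00): a=6.7174, h=5.9897
  candidates: C₊=(7.9390,5.9997) cross=42.339; C₋=(7.3594,-5.9657) cross=-42.339
  mode + wants cross > 0 → take C=(7.9390,5.9997) (cross=42.339)
ex = (C−B)/|BC| = (0.7777,0.6286); ey = (-0.6286,0.7777)
P = B + -3.28·ex + 1.23·ey = (-2.3844,-0.7633)

-2.38 -0.76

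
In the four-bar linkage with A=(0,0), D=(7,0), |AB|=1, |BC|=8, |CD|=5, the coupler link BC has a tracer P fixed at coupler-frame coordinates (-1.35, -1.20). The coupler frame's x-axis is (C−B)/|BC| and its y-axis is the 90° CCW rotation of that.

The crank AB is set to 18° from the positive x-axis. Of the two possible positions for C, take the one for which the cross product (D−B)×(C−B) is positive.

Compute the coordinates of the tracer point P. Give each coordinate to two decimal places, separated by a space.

0.56 -1.45

A=(0,0), D=(7.00,0)
B = A + 1.00·(cos18°, sin18°) = (0.9511, 0.3090)
|BD| = 6.0568
circle(B,8.00) ∩ circle(D,5.00): a=6.2479, h=4.9963
  candidates: C₊=(7.4458,4.9801) cross=30.262; C₋=(6.9359,-4.9996) cross=-30.262
  mode + wants cross > 0 → take C=(7.4458,4.9801) (cross=30.262)
ex = (C−B)/|BC| = (0.8118,0.5839); ey = (-0.5839,0.8118)
P = B + -1.35·ex + -1.20·ey = (0.5557,-1.4534)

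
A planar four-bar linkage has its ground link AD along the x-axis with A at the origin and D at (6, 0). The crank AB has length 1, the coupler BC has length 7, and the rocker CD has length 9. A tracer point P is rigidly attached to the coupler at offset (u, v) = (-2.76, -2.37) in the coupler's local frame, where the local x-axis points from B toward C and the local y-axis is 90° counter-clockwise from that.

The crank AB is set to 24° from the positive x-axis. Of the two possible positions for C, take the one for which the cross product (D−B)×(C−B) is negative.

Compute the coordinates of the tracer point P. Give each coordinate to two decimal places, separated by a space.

-0.98 3.52

A=(0,0), D=(6.00,0)
B = A + 1.00·(cos24°, sin24°) = (0.9135, 0.4067)
|BD| = 5.1027
circle(B,7.00) ∩ circle(D,9.00): a=-0.5843, h=6.9756
  candidates: C₊=(0.8872,7.4067) cross=35.594; C₋=(-0.2249,-6.5001) cross=-35.594
  mode - wants cross < 0 → take C=(-0.2249,-6.5001) (cross=-35.594)
ex = (C−B)/|BC| = (-0.1626,-0.9867); ey = (0.9867,-0.1626)
P = B + -2.76·ex + -2.37·ey = (-0.9760,3.5154)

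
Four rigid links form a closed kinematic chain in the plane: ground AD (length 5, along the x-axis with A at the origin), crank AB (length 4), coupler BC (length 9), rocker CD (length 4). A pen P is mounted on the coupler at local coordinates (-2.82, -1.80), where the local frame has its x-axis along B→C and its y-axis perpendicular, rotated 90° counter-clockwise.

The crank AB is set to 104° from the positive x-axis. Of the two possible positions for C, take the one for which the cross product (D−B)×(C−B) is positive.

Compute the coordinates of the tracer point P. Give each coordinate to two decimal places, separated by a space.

A=(0,0), D=(5.00,0)
B = A + 4.00·(cos104°, sin104°) = (-0.9677, 3.8812)
|BD| = 7.1188
circle(B,9.00) ∩ circle(D,4.00): a=8.1248, h=3.8714
  candidates: C₊=(7.9541,2.6969) cross=27.560; C₋=(3.7326,-3.7939) cross=-27.560
  mode + wants cross > 0 → take C=(7.9541,2.6969) (cross=27.560)
ex = (C−B)/|BC| = (0.9913,-0.1316); ey = (0.1316,0.9913)
P = B + -2.82·ex + -1.80·ey = (-4.0000,2.4679)

-4.00 2.47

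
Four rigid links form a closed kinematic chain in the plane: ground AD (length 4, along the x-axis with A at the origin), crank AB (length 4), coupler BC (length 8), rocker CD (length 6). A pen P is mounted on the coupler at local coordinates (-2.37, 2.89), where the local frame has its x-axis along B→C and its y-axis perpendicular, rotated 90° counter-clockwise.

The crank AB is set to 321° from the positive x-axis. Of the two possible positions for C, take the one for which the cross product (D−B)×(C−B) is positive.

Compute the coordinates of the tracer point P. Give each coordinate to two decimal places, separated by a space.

A=(0,0), D=(4.00,0)
B = A + 4.00·(cos321°, sin321°) = (3.1086, -2.5173)
|BD| = 2.6705
circle(B,8.00) ∩ circle(D,6.00): a=6.5778, h=4.5533
  candidates: C₊=(1.0121,5.2031) cross=12.159; C₋=(9.5964,2.1633) cross=-12.159
  mode + wants cross > 0 → take C=(1.0121,5.2031) (cross=12.159)
ex = (C−B)/|BC| = (-0.2621,0.9651); ey = (-0.9651,-0.2621)
P = B + -2.37·ex + 2.89·ey = (0.9407,-5.5618)

0.94 -5.56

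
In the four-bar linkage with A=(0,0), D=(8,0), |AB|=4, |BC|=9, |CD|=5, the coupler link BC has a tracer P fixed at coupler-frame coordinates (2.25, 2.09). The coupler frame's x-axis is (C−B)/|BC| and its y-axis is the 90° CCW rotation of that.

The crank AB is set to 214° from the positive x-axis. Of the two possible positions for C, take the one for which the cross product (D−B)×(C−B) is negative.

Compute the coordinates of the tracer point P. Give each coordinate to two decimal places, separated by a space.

A=(0,0), D=(8.00,0)
B = A + 4.00·(cos214°, sin214°) = (-3.3162, -2.2368)
|BD| = 11.5351
circle(B,9.00) ∩ circle(D,5.00): a=8.1949, h=3.7207
  candidates: C₊=(4.0018,3.0023) cross=42.918; C₋=(5.4447,-4.2977) cross=-42.918
  mode - wants cross < 0 → take C=(5.4447,-4.2977) (cross=-42.918)
ex = (C−B)/|BC| = (0.9734,-0.2290); ey = (0.2290,0.9734)
P = B + 2.25·ex + 2.09·ey = (-0.6473,-0.7175)

-0.65 -0.72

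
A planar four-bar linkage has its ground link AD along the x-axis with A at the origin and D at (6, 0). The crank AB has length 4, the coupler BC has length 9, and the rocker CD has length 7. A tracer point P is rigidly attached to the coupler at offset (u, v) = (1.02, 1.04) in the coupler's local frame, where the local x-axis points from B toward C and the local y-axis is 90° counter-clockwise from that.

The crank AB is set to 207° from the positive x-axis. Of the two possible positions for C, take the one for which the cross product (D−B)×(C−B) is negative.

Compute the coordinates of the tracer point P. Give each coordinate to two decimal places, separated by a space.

-2.14 -1.50

A=(0,0), D=(6.00,0)
B = A + 4.00·(cos207°, sin207°) = (-3.5640, -1.8160)
|BD| = 9.7349
circle(B,9.00) ∩ circle(D,7.00): a=6.5110, h=6.2134
  candidates: C₊=(1.6736,5.5030) cross=60.487; C₋=(3.9918,-6.7057) cross=-60.487
  mode - wants cross < 0 → take C=(3.9918,-6.7057) (cross=-60.487)
ex = (C−B)/|BC| = (0.8395,-0.5433); ey = (0.5433,0.8395)
P = B + 1.02·ex + 1.04·ey = (-2.1427,-1.4970)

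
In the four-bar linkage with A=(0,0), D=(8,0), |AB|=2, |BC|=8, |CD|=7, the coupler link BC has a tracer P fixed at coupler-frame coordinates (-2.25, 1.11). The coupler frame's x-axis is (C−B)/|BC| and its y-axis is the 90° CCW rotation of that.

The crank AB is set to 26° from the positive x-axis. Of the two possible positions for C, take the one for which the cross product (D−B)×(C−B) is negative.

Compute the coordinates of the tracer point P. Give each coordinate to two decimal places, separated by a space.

1.87 3.38

A=(0,0), D=(8.00,0)
B = A + 2.00·(cos26°, sin26°) = (1.7976, 0.8767)
|BD| = 6.2641
circle(B,8.00) ∩ circle(D,7.00): a=4.3293, h=6.7273
  candidates: C₊=(7.0259,6.9319) cross=42.140; C₋=(5.1427,-6.3903) cross=-42.140
  mode - wants cross < 0 → take C=(5.1427,-6.3903) (cross=-42.140)
ex = (C−B)/|BC| = (0.4181,-0.9084); ey = (0.9084,0.4181)
P = B + -2.25·ex + 1.11·ey = (1.8651,3.3847)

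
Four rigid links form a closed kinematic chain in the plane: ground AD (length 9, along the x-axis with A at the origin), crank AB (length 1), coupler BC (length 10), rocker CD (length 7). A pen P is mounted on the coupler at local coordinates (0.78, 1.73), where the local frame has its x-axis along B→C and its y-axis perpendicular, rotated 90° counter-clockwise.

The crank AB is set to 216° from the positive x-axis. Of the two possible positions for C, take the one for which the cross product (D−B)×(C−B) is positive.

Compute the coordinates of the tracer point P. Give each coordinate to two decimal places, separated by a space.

A=(0,0), D=(9.00,0)
B = A + 1.00·(cos216°, sin216°) = (-0.8090, -0.5878)
|BD| = 9.8266
circle(B,10.00) ∩ circle(D,7.00): a=7.5083, h=6.6050
  candidates: C₊=(6.2908,6.4545) cross=64.904; C₋=(7.0809,-6.7318) cross=-64.904
  mode + wants cross > 0 → take C=(6.2908,6.4545) (cross=64.904)
ex = (C−B)/|BC| = (0.7100,0.7042); ey = (-0.7042,0.7100)
P = B + 0.78·ex + 1.73·ey = (-1.4735,1.1898)

-1.47 1.19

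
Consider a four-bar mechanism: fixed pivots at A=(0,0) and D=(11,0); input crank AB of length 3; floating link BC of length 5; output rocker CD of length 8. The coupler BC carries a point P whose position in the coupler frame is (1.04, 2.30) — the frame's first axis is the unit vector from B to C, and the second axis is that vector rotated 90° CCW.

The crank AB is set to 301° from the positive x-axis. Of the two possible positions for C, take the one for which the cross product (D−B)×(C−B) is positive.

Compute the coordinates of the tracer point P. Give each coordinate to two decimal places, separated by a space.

A=(0,0), D=(11.00,0)
B = A + 3.00·(cos301°, sin301°) = (1.5451, -2.5715)
|BD| = 9.7983
circle(B,5.00) ∩ circle(D,8.00): a=2.9090, h=4.0666
  candidates: C₊=(3.2849,2.1160) cross=39.846; C₋=(5.4194,-5.7321) cross=-39.846
  mode + wants cross > 0 → take C=(3.2849,2.1160) (cross=39.846)
ex = (C−B)/|BC| = (0.3480,0.9375); ey = (-0.9375,0.3480)
P = B + 1.04·ex + 2.30·ey = (-0.2493,-0.7962)

-0.25 -0.80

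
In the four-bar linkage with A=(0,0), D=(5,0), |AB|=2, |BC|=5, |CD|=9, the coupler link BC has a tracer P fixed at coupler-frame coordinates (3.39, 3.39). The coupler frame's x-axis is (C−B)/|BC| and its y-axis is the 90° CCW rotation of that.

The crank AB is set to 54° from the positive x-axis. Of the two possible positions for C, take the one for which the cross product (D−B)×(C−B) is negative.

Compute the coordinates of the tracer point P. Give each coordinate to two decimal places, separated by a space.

-2.32 -1.66

A=(0,0), D=(5.00,0)
B = A + 2.00·(cos54°, sin54°) = (1.1756, 1.6180)
|BD| = 4.1526
circle(B,5.00) ∩ circle(D,9.00): a=-4.6664, h=1.7957
  candidates: C₊=(-2.4224,5.0901) cross=7.457; C₋=(-3.8217,1.7825) cross=-7.457
  mode - wants cross < 0 → take C=(-3.8217,1.7825) (cross=-7.457)
ex = (C−B)/|BC| = (-0.9995,0.0329); ey = (-0.0329,-0.9995)
P = B + 3.39·ex + 3.39·ey = (-2.3241,-1.6587)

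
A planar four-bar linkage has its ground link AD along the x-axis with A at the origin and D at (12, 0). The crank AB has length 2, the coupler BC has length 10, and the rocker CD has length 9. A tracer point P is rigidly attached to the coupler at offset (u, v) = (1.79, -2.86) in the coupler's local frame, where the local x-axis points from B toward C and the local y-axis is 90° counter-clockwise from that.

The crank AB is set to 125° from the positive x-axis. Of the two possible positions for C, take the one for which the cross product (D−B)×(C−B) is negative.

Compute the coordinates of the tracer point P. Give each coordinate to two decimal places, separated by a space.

-2.18 -1.57

A=(0,0), D=(12.00,0)
B = A + 2.00·(cos125°, sin125°) = (-1.1472, 1.6383)
|BD| = 13.2488
circle(B,10.00) ∩ circle(D,9.00): a=7.3415, h=6.7899
  candidates: C₊=(6.9776,7.4683) cross=89.958; C₋=(5.2983,-6.0073) cross=-89.958
  mode - wants cross < 0 → take C=(5.2983,-6.0073) (cross=-89.958)
ex = (C−B)/|BC| = (0.6446,-0.7646); ey = (0.7646,0.6446)
P = B + 1.79·ex + -2.86·ey = (-2.1801,-1.5737)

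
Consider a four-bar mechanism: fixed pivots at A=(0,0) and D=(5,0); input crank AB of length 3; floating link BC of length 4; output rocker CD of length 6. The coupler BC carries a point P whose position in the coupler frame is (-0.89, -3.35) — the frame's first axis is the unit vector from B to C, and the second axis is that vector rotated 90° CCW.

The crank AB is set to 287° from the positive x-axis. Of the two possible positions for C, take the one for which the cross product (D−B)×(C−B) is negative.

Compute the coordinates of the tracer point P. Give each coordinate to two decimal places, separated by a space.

A=(0,0), D=(5.00,0)
B = A + 3.00·(cos287°, sin287°) = (0.8771, -2.8689)
|BD| = 5.0228
circle(B,4.00) ∩ circle(D,6.00): a=0.5205, h=3.9660
  candidates: C₊=(-0.9609,0.6838) cross=19.921; C₋=(3.5696,-5.8270) cross=-19.921
  mode - wants cross < 0 → take C=(3.5696,-5.8270) (cross=-19.921)
ex = (C−B)/|BC| = (0.6731,-0.7395); ey = (0.7395,0.6731)
P = B + -0.89·ex + -3.35·ey = (-2.1994,-4.4657)

-2.20 -4.47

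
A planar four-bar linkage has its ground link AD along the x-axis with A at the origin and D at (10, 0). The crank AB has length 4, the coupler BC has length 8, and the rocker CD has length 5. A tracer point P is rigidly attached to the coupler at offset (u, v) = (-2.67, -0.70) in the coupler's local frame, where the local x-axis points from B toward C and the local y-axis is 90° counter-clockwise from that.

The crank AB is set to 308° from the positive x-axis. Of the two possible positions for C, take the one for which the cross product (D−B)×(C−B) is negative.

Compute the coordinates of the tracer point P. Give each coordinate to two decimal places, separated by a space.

A=(0,0), D=(10.00,0)
B = A + 4.00·(cos308°, sin308°) = (2.4626, -3.1520)
|BD| = 8.1699
circle(B,8.00) ∩ circle(D,5.00): a=6.4718, h=4.7028
  candidates: C₊=(6.6189,3.6835) cross=38.421; C₋=(10.2477,-4.9939) cross=-38.421
  mode - wants cross < 0 → take C=(10.2477,-4.9939) (cross=-38.421)
ex = (C−B)/|BC| = (0.9731,-0.2302); ey = (0.2302,0.9731)
P = B + -2.67·ex + -0.70·ey = (-0.2968,-3.2185)

-0.30 -3.22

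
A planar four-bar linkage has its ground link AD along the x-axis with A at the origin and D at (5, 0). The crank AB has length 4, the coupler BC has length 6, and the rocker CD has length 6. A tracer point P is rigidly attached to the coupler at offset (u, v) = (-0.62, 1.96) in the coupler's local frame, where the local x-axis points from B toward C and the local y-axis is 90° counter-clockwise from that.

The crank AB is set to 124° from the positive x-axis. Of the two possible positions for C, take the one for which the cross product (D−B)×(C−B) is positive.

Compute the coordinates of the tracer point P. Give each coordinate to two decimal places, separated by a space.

-3.60 4.86

A=(0,0), D=(5.00,0)
B = A + 4.00·(cos124°, sin124°) = (-2.2368, 3.3162)
|BD| = 7.9604
circle(B,6.00) ∩ circle(D,6.00): a=3.9802, h=4.4898
  candidates: C₊=(3.2520,5.7397) cross=35.740; C₋=(-0.4887,-2.4236) cross=-35.740
  mode + wants cross > 0 → take C=(3.2520,5.7397) (cross=35.740)
ex = (C−B)/|BC| = (0.9148,0.4039); ey = (-0.4039,0.9148)
P = B + -0.62·ex + 1.96·ey = (-3.5956,4.8587)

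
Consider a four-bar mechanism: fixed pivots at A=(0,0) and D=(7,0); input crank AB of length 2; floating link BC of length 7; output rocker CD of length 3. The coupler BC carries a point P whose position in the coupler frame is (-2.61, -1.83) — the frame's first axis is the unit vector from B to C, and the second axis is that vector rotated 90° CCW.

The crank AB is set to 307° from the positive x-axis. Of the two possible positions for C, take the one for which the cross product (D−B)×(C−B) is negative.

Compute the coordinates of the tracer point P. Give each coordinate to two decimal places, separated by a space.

A=(0,0), D=(7.00,0)
B = A + 2.00·(cos307°, sin307°) = (1.2036, -1.5973)
|BD| = 6.0124
circle(B,7.00) ∩ circle(D,3.00): a=6.3327, h=2.9829
  candidates: C₊=(6.5163,2.9607) cross=17.934; C₋=(8.1012,-2.7906) cross=-17.934
  mode - wants cross < 0 → take C=(8.1012,-2.7906) (cross=-17.934)
ex = (C−B)/|BC| = (0.9854,-0.1705); ey = (0.1705,0.9854)
P = B + -2.61·ex + -1.83·ey = (-1.6801,-2.9555)

-1.68 -2.96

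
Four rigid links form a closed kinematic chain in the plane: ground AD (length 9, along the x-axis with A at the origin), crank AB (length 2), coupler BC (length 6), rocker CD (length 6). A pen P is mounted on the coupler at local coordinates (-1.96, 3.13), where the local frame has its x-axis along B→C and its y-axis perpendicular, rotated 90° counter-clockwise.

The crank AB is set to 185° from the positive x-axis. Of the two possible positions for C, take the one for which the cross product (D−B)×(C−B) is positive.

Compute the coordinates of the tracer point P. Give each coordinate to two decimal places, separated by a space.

A=(0,0), D=(9.00,0)
B = A + 2.00·(cos185°, sin185°) = (-1.9924, -0.1743)
|BD| = 10.9938
circle(B,6.00) ∩ circle(D,6.00): a=5.4969, h=2.4050
  candidates: C₊=(3.4657,2.3176) cross=26.441; C₋=(3.5419,-2.4919) cross=-26.441
  mode + wants cross > 0 → take C=(3.4657,2.3176) (cross=26.441)
ex = (C−B)/|BC| = (0.9097,0.4153); ey = (-0.4153,0.9097)
P = B + -1.96·ex + 3.13·ey = (-5.0753,1.8590)

-5.08 1.86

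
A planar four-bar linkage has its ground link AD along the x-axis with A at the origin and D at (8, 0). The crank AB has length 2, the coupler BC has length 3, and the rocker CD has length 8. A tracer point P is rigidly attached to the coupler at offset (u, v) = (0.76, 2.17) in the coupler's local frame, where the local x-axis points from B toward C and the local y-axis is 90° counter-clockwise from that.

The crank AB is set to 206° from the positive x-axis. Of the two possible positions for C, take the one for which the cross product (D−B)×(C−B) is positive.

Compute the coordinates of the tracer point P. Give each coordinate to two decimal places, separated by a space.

A=(0,0), D=(8.00,0)
B = A + 2.00·(cos206°, sin206°) = (-1.7976, -0.8767)
|BD| = 9.8367
circle(B,3.00) ∩ circle(D,8.00): a=2.1227, h=2.1199
  candidates: C₊=(0.1277,1.4239) cross=20.853; C₋=(0.5056,-2.7990) cross=-20.853
  mode + wants cross > 0 → take C=(0.1277,1.4239) (cross=20.853)
ex = (C−B)/|BC| = (0.6418,0.7669); ey = (-0.7669,0.6418)
P = B + 0.76·ex + 2.17·ey = (-2.9740,1.0988)

-2.97 1.10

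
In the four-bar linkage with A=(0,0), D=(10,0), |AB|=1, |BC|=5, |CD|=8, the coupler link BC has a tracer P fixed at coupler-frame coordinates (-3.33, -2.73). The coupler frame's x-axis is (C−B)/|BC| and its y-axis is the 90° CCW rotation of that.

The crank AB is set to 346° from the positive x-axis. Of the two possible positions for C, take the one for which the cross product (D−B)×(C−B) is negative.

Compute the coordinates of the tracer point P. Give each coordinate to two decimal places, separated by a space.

A=(0,0), D=(10.00,0)
B = A + 1.00·(cos346°, sin346°) = (0.9703, -0.2419)
|BD| = 9.0329
circle(B,5.00) ∩ circle(D,8.00): a=2.3577, h=4.4092
  candidates: C₊=(3.2091,4.2289) cross=39.828; C₋=(3.4452,-4.5864) cross=-39.828
  mode - wants cross < 0 → take C=(3.4452,-4.5864) (cross=-39.828)
ex = (C−B)/|BC| = (0.4950,-0.8689); ey = (0.8689,0.4950)
P = B + -3.33·ex + -2.73·ey = (-3.0501,1.3002)

-3.05 1.30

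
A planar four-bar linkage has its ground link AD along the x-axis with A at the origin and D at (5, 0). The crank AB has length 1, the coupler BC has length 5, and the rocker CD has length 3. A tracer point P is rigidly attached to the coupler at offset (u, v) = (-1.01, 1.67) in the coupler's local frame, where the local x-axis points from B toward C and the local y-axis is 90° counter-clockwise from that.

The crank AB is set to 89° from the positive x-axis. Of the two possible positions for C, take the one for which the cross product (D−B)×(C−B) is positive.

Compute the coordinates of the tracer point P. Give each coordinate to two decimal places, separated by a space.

-1.57 2.14

A=(0,0), D=(5.00,0)
B = A + 1.00·(cos89°, sin89°) = (0.0175, 0.9998)
|BD| = 5.0819
circle(B,5.00) ∩ circle(D,3.00): a=4.1152, h=2.8400
  candidates: C₊=(4.6109,2.9747) cross=14.432; C₋=(3.4934,-2.5943) cross=-14.432
  mode + wants cross > 0 → take C=(4.6109,2.9747) (cross=14.432)
ex = (C−B)/|BC| = (0.9187,0.3950); ey = (-0.3950,0.9187)
P = B + -1.01·ex + 1.67·ey = (-1.5700,2.1352)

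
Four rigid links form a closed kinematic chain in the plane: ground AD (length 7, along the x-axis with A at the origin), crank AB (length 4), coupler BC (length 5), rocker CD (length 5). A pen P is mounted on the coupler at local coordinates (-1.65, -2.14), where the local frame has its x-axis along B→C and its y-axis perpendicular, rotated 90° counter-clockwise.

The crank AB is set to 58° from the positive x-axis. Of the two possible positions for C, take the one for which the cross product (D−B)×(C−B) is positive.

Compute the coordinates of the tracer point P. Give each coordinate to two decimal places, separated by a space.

1.24 0.84

A=(0,0), D=(7.00,0)
B = A + 4.00·(cos58°, sin58°) = (2.1197, 3.3922)
|BD| = 5.9434
circle(B,5.00) ∩ circle(D,5.00): a=2.9717, h=4.0211
  candidates: C₊=(6.8548,4.9979) cross=23.899; C₋=(2.2648,-1.6057) cross=-23.899
  mode + wants cross > 0 → take C=(6.8548,4.9979) (cross=23.899)
ex = (C−B)/|BC| = (0.9470,0.3211); ey = (-0.3211,0.9470)
P = B + -1.65·ex + -2.14·ey = (1.2443,0.8357)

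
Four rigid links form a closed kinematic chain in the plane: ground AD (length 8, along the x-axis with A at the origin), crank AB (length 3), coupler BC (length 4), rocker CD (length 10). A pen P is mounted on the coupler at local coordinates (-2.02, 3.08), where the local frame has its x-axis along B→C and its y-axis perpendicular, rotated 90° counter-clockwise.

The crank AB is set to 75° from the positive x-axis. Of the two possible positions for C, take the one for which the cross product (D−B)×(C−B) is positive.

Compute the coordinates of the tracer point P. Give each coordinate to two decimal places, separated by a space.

-2.30 0.86

A=(0,0), D=(8.00,0)
B = A + 3.00·(cos75°, sin75°) = (0.7765, 2.8978)
|BD| = 7.7831
circle(B,4.00) ∩ circle(D,10.00): a=-1.5048, h=3.7062
  candidates: C₊=(0.7598,6.8977) cross=28.846; C₋=(-2.0000,0.0183) cross=-28.846
  mode + wants cross > 0 → take C=(0.7598,6.8977) (cross=28.846)
ex = (C−B)/|BC| = (-0.0042,1.0000); ey = (-1.0000,-0.0042)
P = B + -2.02·ex + 3.08·ey = (-2.2951,0.8649)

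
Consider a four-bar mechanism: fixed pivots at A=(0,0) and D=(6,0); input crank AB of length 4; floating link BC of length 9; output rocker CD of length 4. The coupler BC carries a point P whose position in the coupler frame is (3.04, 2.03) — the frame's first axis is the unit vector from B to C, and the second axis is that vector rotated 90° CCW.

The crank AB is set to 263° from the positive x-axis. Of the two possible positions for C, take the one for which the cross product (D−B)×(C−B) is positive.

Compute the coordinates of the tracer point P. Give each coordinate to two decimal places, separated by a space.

A=(0,0), D=(6.00,0)
B = A + 4.00·(cos263°, sin263°) = (-0.4875, -3.9702)
|BD| = 7.6059
circle(B,9.00) ∩ circle(D,4.00): a=8.0759, h=3.9723
  candidates: C₊=(4.3274,3.6335) cross=30.213; C₋=(8.4744,-3.1428) cross=-30.213
  mode + wants cross > 0 → take C=(4.3274,3.6335) (cross=30.213)
ex = (C−B)/|BC| = (0.5350,0.8449); ey = (-0.8449,0.5350)
P = B + 3.04·ex + 2.03·ey = (-0.5762,-0.3158)

-0.58 -0.32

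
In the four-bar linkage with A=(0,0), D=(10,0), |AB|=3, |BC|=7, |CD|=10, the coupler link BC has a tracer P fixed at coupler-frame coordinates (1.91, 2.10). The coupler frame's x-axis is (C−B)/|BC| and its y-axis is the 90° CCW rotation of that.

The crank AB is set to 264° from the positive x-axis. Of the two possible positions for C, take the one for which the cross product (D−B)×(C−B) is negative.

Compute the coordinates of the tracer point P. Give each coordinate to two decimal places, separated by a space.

A=(0,0), D=(10.00,0)
B = A + 3.00·(cos264°, sin264°) = (-0.3136, -2.9836)
|BD| = 10.7365
circle(B,7.00) ∩ circle(D,10.00): a=2.9931, h=6.3278
  candidates: C₊=(0.8032,3.9268) cross=67.938; C₋=(4.3201,-8.2304) cross=-67.938
  mode - wants cross < 0 → take C=(4.3201,-8.2304) (cross=-67.938)
ex = (C−B)/|BC| = (0.6620,-0.7495); ey = (0.7495,0.6620)
P = B + 1.91·ex + 2.10·ey = (2.5248,-3.0251)

2.52 -3.03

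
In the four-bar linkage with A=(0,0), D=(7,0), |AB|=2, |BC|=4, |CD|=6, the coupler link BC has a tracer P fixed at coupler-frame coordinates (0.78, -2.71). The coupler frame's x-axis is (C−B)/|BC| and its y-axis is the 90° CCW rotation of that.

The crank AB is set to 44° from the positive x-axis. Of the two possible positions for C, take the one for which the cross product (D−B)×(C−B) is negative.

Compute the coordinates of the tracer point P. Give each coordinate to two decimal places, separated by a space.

-1.24 0.50

A=(0,0), D=(7.00,0)
B = A + 2.00·(cos44°, sin44°) = (1.4387, 1.3893)
|BD| = 5.7322
circle(B,4.00) ∩ circle(D,6.00): a=1.1216, h=3.8395
  candidates: C₊=(3.4574,4.8425) cross=22.009; C₋=(1.5962,-2.6076) cross=-22.009
  mode - wants cross < 0 → take C=(1.5962,-2.6076) (cross=-22.009)
ex = (C−B)/|BC| = (0.0394,-0.9992); ey = (0.9992,0.0394)
P = B + 0.78·ex + -2.71·ey = (-1.2385,0.5032)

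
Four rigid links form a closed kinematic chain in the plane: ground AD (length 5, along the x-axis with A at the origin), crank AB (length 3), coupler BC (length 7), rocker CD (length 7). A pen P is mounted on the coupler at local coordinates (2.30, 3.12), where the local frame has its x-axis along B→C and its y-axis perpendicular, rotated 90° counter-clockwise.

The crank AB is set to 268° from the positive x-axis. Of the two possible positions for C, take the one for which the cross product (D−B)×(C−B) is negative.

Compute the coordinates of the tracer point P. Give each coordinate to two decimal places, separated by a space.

3.56 -1.73

A=(0,0), D=(5.00,0)
B = A + 3.00·(cos268°, sin268°) = (-0.1047, -2.9982)
|BD| = 5.9200
circle(B,7.00) ∩ circle(D,7.00): a=2.9600, h=6.3434
  candidates: C₊=(-0.7649,3.9706) cross=37.553; C₋=(5.6602,-6.9688) cross=-37.553
  mode - wants cross < 0 → take C=(5.6602,-6.9688) (cross=-37.553)
ex = (C−B)/|BC| = (0.8236,-0.5672); ey = (0.5672,0.8236)
P = B + 2.30·ex + 3.12·ey = (3.5592,-1.7333)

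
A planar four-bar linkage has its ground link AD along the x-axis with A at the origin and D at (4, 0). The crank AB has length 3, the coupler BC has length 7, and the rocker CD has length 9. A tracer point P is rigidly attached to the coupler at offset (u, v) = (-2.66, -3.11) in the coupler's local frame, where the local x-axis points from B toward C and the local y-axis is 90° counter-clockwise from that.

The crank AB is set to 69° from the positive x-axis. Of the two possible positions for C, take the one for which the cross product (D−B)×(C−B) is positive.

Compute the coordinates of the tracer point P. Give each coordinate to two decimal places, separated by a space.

A=(0,0), D=(4.00,0)
B = A + 3.00·(cos69°, sin69°) = (1.0751, 2.8007)
|BD| = 4.0496
circle(B,7.00) ∩ circle(D,9.00): a=-1.9262, h=6.7298
  candidates: C₊=(4.3382,8.9936) cross=27.253; C₋=(-4.9705,-0.7278) cross=-27.253
  mode + wants cross > 0 → take C=(4.3382,8.9936) (cross=27.253)
ex = (C−B)/|BC| = (0.4662,0.8847); ey = (-0.8847,0.4662)
P = B + -2.66·ex + -3.11·ey = (2.5865,-1.0023)

2.59 -1.00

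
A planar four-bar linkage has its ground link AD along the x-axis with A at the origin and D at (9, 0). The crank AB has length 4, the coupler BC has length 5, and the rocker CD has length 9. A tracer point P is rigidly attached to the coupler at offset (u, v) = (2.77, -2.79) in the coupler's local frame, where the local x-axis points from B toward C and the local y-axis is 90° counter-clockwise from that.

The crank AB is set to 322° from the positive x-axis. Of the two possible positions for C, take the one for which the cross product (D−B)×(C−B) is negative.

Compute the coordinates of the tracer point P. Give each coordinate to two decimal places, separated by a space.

0.80 -5.61

A=(0,0), D=(9.00,0)
B = A + 4.00·(cos322°, sin322°) = (3.1520, -2.4626)
|BD| = 6.3453
circle(B,5.00) ∩ circle(D,9.00): a=-1.2400, h=4.8438
  candidates: C₊=(0.1293,1.5202) cross=30.735; C₋=(3.8891,-7.4080) cross=-30.735
  mode - wants cross < 0 → take C=(3.8891,-7.4080) (cross=-30.735)
ex = (C−B)/|BC| = (0.1474,-0.9891); ey = (0.9891,0.1474)
P = B + 2.77·ex + -2.79·ey = (0.8009,-5.6137)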